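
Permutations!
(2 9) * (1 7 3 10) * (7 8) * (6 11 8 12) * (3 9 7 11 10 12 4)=(1 4 3 12 6 10)(2 7 9)(8 11)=[0, 4, 7, 12, 3, 5, 10, 9, 11, 2, 1, 8, 6]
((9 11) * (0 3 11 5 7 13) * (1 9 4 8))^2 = ((0 3 11 4 8 1 9 5 7 13))^2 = (0 11 8 9 7)(1 5 13 3 4)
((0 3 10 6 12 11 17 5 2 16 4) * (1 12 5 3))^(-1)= ((0 1 12 11 17 3 10 6 5 2 16 4))^(-1)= (0 4 16 2 5 6 10 3 17 11 12 1)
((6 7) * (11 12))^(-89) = (6 7)(11 12)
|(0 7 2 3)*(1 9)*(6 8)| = 4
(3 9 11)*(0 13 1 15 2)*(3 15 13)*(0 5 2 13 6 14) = (0 3 9 11 15 13 1 6 14)(2 5) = [3, 6, 5, 9, 4, 2, 14, 7, 8, 11, 10, 15, 12, 1, 0, 13]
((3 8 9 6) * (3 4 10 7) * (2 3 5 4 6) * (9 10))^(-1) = ((2 3 8 10 7 5 4 9))^(-1) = (2 9 4 5 7 10 8 3)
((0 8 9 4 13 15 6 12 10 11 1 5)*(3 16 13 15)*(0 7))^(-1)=(0 7 5 1 11 10 12 6 15 4 9 8)(3 13 16)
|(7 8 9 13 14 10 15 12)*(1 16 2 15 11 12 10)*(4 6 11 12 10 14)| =45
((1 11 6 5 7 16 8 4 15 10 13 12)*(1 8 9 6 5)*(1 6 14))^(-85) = ((1 11 5 7 16 9 14)(4 15 10 13 12 8))^(-85) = (1 14 9 16 7 5 11)(4 8 12 13 10 15)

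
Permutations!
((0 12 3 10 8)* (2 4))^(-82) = ((0 12 3 10 8)(2 4))^(-82) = (0 10 12 8 3)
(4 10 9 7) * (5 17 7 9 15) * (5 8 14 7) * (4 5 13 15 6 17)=(4 10 6 17 13 15 8 14 7 5)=[0, 1, 2, 3, 10, 4, 17, 5, 14, 9, 6, 11, 12, 15, 7, 8, 16, 13]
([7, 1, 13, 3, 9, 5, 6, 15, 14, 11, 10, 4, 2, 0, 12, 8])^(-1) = [13, 1, 12, 3, 11, 5, 6, 0, 15, 4, 10, 9, 14, 2, 8, 7]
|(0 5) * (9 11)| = 2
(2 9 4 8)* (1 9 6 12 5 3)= (1 9 4 8 2 6 12 5 3)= [0, 9, 6, 1, 8, 3, 12, 7, 2, 4, 10, 11, 5]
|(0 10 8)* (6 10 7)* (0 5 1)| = |(0 7 6 10 8 5 1)| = 7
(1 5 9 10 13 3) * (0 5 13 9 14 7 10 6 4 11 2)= [5, 13, 0, 1, 11, 14, 4, 10, 8, 6, 9, 2, 12, 3, 7]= (0 5 14 7 10 9 6 4 11 2)(1 13 3)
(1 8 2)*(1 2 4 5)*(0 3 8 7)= [3, 7, 2, 8, 5, 1, 6, 0, 4]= (0 3 8 4 5 1 7)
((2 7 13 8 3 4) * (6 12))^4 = (2 3 13)(4 8 7)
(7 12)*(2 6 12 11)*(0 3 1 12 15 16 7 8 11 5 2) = [3, 12, 6, 1, 4, 2, 15, 5, 11, 9, 10, 0, 8, 13, 14, 16, 7] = (0 3 1 12 8 11)(2 6 15 16 7 5)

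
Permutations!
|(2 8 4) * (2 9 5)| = |(2 8 4 9 5)| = 5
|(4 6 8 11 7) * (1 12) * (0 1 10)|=|(0 1 12 10)(4 6 8 11 7)|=20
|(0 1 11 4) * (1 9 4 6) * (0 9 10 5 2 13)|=30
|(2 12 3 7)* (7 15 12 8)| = |(2 8 7)(3 15 12)| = 3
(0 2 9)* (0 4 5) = (0 2 9 4 5) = [2, 1, 9, 3, 5, 0, 6, 7, 8, 4]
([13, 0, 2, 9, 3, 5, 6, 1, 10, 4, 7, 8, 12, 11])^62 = [1, 7, 2, 4, 9, 5, 6, 10, 11, 3, 8, 13, 12, 0]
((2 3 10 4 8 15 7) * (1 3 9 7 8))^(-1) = (1 4 10 3)(2 7 9)(8 15)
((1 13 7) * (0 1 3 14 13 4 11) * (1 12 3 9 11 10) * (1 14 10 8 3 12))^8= (0 7 10 4 11 13 3 1 9 14 8)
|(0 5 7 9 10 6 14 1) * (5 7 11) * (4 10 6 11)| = 12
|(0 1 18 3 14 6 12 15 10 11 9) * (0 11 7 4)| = |(0 1 18 3 14 6 12 15 10 7 4)(9 11)| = 22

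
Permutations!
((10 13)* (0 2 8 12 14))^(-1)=((0 2 8 12 14)(10 13))^(-1)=(0 14 12 8 2)(10 13)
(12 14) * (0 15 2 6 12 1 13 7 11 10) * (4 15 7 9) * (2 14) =[7, 13, 6, 3, 15, 5, 12, 11, 8, 4, 0, 10, 2, 9, 1, 14] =(0 7 11 10)(1 13 9 4 15 14)(2 6 12)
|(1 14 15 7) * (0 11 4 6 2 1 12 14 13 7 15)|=10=|(15)(0 11 4 6 2 1 13 7 12 14)|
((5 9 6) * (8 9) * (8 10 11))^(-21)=(5 8)(6 11)(9 10)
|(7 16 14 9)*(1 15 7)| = |(1 15 7 16 14 9)| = 6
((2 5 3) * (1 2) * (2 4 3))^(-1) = ((1 4 3)(2 5))^(-1) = (1 3 4)(2 5)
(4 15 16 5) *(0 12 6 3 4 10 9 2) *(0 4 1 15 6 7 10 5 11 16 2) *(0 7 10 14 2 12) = (1 15 12 10 9 7 14 2 4 6 3)(11 16) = [0, 15, 4, 1, 6, 5, 3, 14, 8, 7, 9, 16, 10, 13, 2, 12, 11]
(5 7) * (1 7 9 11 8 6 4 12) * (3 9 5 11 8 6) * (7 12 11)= (1 12)(3 9 8)(4 11 6)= [0, 12, 2, 9, 11, 5, 4, 7, 3, 8, 10, 6, 1]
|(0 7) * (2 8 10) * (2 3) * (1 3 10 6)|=10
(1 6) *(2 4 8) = (1 6)(2 4 8) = [0, 6, 4, 3, 8, 5, 1, 7, 2]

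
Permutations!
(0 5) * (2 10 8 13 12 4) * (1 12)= (0 5)(1 12 4 2 10 8 13)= [5, 12, 10, 3, 2, 0, 6, 7, 13, 9, 8, 11, 4, 1]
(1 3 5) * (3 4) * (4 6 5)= (1 6 5)(3 4)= [0, 6, 2, 4, 3, 1, 5]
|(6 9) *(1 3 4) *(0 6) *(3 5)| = 12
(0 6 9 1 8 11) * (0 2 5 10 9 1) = (0 6 1 8 11 2 5 10 9) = [6, 8, 5, 3, 4, 10, 1, 7, 11, 0, 9, 2]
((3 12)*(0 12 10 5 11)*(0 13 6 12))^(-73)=(3 13 10 6 5 12 11)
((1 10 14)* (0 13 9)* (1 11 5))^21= (1 10 14 11 5)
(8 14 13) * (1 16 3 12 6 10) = (1 16 3 12 6 10)(8 14 13) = [0, 16, 2, 12, 4, 5, 10, 7, 14, 9, 1, 11, 6, 8, 13, 15, 3]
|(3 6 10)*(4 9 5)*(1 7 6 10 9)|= 6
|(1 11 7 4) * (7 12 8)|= |(1 11 12 8 7 4)|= 6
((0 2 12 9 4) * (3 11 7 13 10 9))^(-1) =((0 2 12 3 11 7 13 10 9 4))^(-1) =(0 4 9 10 13 7 11 3 12 2)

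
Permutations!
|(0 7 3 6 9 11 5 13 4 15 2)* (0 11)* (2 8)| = 35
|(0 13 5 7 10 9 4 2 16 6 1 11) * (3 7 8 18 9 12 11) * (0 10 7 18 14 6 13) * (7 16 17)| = |(1 3 18 9 4 2 17 7 16 13 5 8 14 6)(10 12 11)| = 42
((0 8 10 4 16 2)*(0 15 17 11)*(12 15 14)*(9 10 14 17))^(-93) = ((0 8 14 12 15 9 10 4 16 2 17 11))^(-93) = (0 12 10 2)(4 17 8 15)(9 16 11 14)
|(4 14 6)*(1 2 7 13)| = 12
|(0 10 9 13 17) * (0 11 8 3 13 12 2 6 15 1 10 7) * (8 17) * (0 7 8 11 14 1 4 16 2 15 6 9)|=18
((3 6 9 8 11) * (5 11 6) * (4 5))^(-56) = ((3 4 5 11)(6 9 8))^(-56) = (11)(6 9 8)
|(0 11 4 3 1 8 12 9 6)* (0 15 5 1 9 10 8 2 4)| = 24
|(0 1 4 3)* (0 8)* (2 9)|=10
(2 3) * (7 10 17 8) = (2 3)(7 10 17 8) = [0, 1, 3, 2, 4, 5, 6, 10, 7, 9, 17, 11, 12, 13, 14, 15, 16, 8]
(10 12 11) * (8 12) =(8 12 11 10) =[0, 1, 2, 3, 4, 5, 6, 7, 12, 9, 8, 10, 11]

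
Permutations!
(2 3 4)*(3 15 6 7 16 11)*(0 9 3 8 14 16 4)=(0 9 3)(2 15 6 7 4)(8 14 16 11)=[9, 1, 15, 0, 2, 5, 7, 4, 14, 3, 10, 8, 12, 13, 16, 6, 11]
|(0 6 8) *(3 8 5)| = 5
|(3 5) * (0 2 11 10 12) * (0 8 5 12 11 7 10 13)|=12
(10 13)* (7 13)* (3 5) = (3 5)(7 13 10) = [0, 1, 2, 5, 4, 3, 6, 13, 8, 9, 7, 11, 12, 10]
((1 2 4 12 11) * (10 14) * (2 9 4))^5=(10 14)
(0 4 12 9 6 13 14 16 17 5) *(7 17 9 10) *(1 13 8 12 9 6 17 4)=[1, 13, 2, 3, 9, 0, 8, 4, 12, 17, 7, 11, 10, 14, 16, 15, 6, 5]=(0 1 13 14 16 6 8 12 10 7 4 9 17 5)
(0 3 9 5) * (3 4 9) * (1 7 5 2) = (0 4 9 2 1 7 5) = [4, 7, 1, 3, 9, 0, 6, 5, 8, 2]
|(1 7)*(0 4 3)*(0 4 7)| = 6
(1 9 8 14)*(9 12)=(1 12 9 8 14)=[0, 12, 2, 3, 4, 5, 6, 7, 14, 8, 10, 11, 9, 13, 1]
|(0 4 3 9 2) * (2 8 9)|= 4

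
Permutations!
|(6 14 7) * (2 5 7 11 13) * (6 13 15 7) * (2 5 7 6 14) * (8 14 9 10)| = 11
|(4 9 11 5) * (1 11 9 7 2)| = 6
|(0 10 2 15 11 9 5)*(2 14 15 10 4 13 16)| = |(0 4 13 16 2 10 14 15 11 9 5)| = 11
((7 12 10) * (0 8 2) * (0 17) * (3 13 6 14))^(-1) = (0 17 2 8)(3 14 6 13)(7 10 12)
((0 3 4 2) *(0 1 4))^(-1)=((0 3)(1 4 2))^(-1)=(0 3)(1 2 4)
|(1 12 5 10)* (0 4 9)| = 12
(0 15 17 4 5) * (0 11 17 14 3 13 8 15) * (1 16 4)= (1 16 4 5 11 17)(3 13 8 15 14)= [0, 16, 2, 13, 5, 11, 6, 7, 15, 9, 10, 17, 12, 8, 3, 14, 4, 1]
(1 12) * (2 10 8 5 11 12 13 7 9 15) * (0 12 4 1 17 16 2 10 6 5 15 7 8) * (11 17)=(0 12 11 4 1 13 8 15 10)(2 6 5 17 16)(7 9)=[12, 13, 6, 3, 1, 17, 5, 9, 15, 7, 0, 4, 11, 8, 14, 10, 2, 16]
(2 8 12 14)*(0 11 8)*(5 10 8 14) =(0 11 14 2)(5 10 8 12) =[11, 1, 0, 3, 4, 10, 6, 7, 12, 9, 8, 14, 5, 13, 2]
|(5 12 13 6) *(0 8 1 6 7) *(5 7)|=|(0 8 1 6 7)(5 12 13)|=15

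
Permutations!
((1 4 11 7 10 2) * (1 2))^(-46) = ((1 4 11 7 10))^(-46) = (1 10 7 11 4)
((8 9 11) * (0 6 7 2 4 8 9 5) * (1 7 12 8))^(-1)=(0 5 8 12 6)(1 4 2 7)(9 11)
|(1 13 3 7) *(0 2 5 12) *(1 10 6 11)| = 28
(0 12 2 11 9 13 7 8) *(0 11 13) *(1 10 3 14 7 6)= (0 12 2 13 6 1 10 3 14 7 8 11 9)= [12, 10, 13, 14, 4, 5, 1, 8, 11, 0, 3, 9, 2, 6, 7]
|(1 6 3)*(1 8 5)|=5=|(1 6 3 8 5)|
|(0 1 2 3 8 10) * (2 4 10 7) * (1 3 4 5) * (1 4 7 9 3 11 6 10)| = 12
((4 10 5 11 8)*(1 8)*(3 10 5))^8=(1 5 8 11 4)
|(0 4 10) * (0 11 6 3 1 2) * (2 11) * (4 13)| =|(0 13 4 10 2)(1 11 6 3)| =20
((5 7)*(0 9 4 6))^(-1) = (0 6 4 9)(5 7)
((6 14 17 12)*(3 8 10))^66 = ((3 8 10)(6 14 17 12))^66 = (6 17)(12 14)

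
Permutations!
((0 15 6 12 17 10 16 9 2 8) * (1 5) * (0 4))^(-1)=((0 15 6 12 17 10 16 9 2 8 4)(1 5))^(-1)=(0 4 8 2 9 16 10 17 12 6 15)(1 5)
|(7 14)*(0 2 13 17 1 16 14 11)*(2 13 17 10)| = 10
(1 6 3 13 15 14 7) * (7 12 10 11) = (1 6 3 13 15 14 12 10 11 7) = [0, 6, 2, 13, 4, 5, 3, 1, 8, 9, 11, 7, 10, 15, 12, 14]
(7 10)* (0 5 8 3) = (0 5 8 3)(7 10) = [5, 1, 2, 0, 4, 8, 6, 10, 3, 9, 7]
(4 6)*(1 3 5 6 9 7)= [0, 3, 2, 5, 9, 6, 4, 1, 8, 7]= (1 3 5 6 4 9 7)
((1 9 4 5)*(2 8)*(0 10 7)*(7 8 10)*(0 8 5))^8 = (0 4 9 1 5 10 2 8 7)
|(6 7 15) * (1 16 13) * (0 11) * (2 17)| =6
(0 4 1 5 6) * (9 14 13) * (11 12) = [4, 5, 2, 3, 1, 6, 0, 7, 8, 14, 10, 12, 11, 9, 13] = (0 4 1 5 6)(9 14 13)(11 12)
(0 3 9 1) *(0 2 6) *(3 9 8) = (0 9 1 2 6)(3 8) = [9, 2, 6, 8, 4, 5, 0, 7, 3, 1]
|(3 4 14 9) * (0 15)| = 4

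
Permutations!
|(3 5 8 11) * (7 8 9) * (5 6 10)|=|(3 6 10 5 9 7 8 11)|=8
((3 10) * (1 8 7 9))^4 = ((1 8 7 9)(3 10))^4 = (10)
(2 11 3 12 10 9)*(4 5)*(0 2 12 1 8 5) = (0 2 11 3 1 8 5 4)(9 12 10) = [2, 8, 11, 1, 0, 4, 6, 7, 5, 12, 9, 3, 10]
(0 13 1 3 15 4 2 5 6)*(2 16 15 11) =(0 13 1 3 11 2 5 6)(4 16 15) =[13, 3, 5, 11, 16, 6, 0, 7, 8, 9, 10, 2, 12, 1, 14, 4, 15]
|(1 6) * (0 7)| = |(0 7)(1 6)| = 2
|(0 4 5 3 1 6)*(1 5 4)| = 6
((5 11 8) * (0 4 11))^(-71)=(0 5 8 11 4)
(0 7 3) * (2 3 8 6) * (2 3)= (0 7 8 6 3)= [7, 1, 2, 0, 4, 5, 3, 8, 6]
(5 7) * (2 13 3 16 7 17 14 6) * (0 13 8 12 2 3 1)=(0 13 1)(2 8 12)(3 16 7 5 17 14 6)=[13, 0, 8, 16, 4, 17, 3, 5, 12, 9, 10, 11, 2, 1, 6, 15, 7, 14]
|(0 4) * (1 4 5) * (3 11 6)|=12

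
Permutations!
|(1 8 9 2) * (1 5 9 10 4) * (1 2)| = 7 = |(1 8 10 4 2 5 9)|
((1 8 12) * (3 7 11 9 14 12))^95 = ((1 8 3 7 11 9 14 12))^95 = (1 12 14 9 11 7 3 8)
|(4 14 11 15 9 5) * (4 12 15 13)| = 4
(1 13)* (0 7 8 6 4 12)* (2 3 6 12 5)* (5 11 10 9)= (0 7 8 12)(1 13)(2 3 6 4 11 10 9 5)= [7, 13, 3, 6, 11, 2, 4, 8, 12, 5, 9, 10, 0, 1]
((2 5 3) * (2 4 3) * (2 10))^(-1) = ((2 5 10)(3 4))^(-1) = (2 10 5)(3 4)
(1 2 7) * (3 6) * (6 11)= (1 2 7)(3 11 6)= [0, 2, 7, 11, 4, 5, 3, 1, 8, 9, 10, 6]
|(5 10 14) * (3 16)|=6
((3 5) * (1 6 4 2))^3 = ((1 6 4 2)(3 5))^3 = (1 2 4 6)(3 5)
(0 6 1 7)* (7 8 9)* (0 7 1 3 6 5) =(0 5)(1 8 9)(3 6) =[5, 8, 2, 6, 4, 0, 3, 7, 9, 1]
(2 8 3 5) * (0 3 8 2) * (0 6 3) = (8)(3 5 6) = [0, 1, 2, 5, 4, 6, 3, 7, 8]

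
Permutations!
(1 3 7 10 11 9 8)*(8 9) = (1 3 7 10 11 8) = [0, 3, 2, 7, 4, 5, 6, 10, 1, 9, 11, 8]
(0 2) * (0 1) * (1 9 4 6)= (0 2 9 4 6 1)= [2, 0, 9, 3, 6, 5, 1, 7, 8, 4]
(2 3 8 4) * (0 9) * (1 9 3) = (0 3 8 4 2 1 9) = [3, 9, 1, 8, 2, 5, 6, 7, 4, 0]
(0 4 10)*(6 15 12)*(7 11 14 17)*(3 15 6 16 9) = (0 4 10)(3 15 12 16 9)(7 11 14 17) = [4, 1, 2, 15, 10, 5, 6, 11, 8, 3, 0, 14, 16, 13, 17, 12, 9, 7]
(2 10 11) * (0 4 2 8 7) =(0 4 2 10 11 8 7) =[4, 1, 10, 3, 2, 5, 6, 0, 7, 9, 11, 8]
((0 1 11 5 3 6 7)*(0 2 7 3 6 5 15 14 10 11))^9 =((0 1)(2 7)(3 5 6)(10 11 15 14))^9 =(0 1)(2 7)(10 11 15 14)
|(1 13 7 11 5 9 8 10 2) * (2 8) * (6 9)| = |(1 13 7 11 5 6 9 2)(8 10)| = 8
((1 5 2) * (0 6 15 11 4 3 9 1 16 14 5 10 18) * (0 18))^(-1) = (18)(0 10 1 9 3 4 11 15 6)(2 5 14 16)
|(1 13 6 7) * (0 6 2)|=6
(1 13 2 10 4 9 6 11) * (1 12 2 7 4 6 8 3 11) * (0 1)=(0 1 13 7 4 9 8 3 11 12 2 10 6)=[1, 13, 10, 11, 9, 5, 0, 4, 3, 8, 6, 12, 2, 7]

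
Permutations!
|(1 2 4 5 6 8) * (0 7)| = 6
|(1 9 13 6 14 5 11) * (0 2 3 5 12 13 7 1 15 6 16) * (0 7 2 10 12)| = |(0 10 12 13 16 7 1 9 2 3 5 11 15 6 14)| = 15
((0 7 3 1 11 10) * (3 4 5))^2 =(0 4 3 11)(1 10 7 5)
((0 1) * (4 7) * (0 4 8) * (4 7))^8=((0 1 7 8))^8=(8)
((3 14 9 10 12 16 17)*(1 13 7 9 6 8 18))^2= (1 7 10 16 3 6 18 13 9 12 17 14 8)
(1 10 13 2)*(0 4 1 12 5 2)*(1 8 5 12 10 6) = (0 4 8 5 2 10 13)(1 6) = [4, 6, 10, 3, 8, 2, 1, 7, 5, 9, 13, 11, 12, 0]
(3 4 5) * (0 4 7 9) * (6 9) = (0 4 5 3 7 6 9) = [4, 1, 2, 7, 5, 3, 9, 6, 8, 0]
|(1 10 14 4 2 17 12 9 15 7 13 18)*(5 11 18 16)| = |(1 10 14 4 2 17 12 9 15 7 13 16 5 11 18)| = 15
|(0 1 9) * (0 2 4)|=5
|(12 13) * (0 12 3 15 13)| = 6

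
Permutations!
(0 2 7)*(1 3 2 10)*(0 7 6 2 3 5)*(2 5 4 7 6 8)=(0 10 1 4 7 6 5)(2 8)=[10, 4, 8, 3, 7, 0, 5, 6, 2, 9, 1]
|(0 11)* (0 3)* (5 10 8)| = |(0 11 3)(5 10 8)| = 3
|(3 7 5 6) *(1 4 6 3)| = 3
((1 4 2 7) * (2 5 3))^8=(1 5 2)(3 7 4)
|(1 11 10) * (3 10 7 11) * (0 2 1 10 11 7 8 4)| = |(0 2 1 3 11 8 4)| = 7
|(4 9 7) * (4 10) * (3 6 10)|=6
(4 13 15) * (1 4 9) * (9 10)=(1 4 13 15 10 9)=[0, 4, 2, 3, 13, 5, 6, 7, 8, 1, 9, 11, 12, 15, 14, 10]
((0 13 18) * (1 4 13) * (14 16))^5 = ((0 1 4 13 18)(14 16))^5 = (18)(14 16)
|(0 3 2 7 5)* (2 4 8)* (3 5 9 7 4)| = |(0 5)(2 4 8)(7 9)| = 6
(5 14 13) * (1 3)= (1 3)(5 14 13)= [0, 3, 2, 1, 4, 14, 6, 7, 8, 9, 10, 11, 12, 5, 13]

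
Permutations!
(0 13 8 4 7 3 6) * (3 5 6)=(0 13 8 4 7 5 6)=[13, 1, 2, 3, 7, 6, 0, 5, 4, 9, 10, 11, 12, 8]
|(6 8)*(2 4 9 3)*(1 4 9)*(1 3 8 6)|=6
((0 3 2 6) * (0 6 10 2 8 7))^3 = ((0 3 8 7)(2 10))^3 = (0 7 8 3)(2 10)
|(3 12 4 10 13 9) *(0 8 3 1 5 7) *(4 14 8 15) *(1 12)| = 13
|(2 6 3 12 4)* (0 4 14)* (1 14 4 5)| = |(0 5 1 14)(2 6 3 12 4)| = 20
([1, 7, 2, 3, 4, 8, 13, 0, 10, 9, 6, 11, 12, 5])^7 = [1, 7, 2, 3, 4, 10, 5, 0, 6, 9, 13, 11, 12, 8]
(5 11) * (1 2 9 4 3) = (1 2 9 4 3)(5 11) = [0, 2, 9, 1, 3, 11, 6, 7, 8, 4, 10, 5]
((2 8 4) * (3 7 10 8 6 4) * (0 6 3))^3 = ((0 6 4 2 3 7 10 8))^3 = (0 2 10 6 3 8 4 7)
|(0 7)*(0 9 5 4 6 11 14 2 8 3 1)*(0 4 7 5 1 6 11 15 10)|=14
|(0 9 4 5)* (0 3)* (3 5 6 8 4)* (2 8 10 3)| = |(0 9 2 8 4 6 10 3)| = 8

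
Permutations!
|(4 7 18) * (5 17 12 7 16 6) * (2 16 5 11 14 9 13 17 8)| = 14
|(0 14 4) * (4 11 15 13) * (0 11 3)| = 12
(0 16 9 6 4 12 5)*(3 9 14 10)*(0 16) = (3 9 6 4 12 5 16 14 10) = [0, 1, 2, 9, 12, 16, 4, 7, 8, 6, 3, 11, 5, 13, 10, 15, 14]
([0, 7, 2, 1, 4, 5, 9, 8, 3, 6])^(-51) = [0, 7, 2, 1, 4, 5, 9, 8, 3, 6]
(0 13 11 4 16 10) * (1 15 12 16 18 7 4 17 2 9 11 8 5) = (0 13 8 5 1 15 12 16 10)(2 9 11 17)(4 18 7) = [13, 15, 9, 3, 18, 1, 6, 4, 5, 11, 0, 17, 16, 8, 14, 12, 10, 2, 7]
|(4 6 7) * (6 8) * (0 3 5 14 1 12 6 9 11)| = 12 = |(0 3 5 14 1 12 6 7 4 8 9 11)|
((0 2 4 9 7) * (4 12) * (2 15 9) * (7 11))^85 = ((0 15 9 11 7)(2 12 4))^85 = (15)(2 12 4)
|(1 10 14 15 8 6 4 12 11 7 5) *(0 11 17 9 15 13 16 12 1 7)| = 12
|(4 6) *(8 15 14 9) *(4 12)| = |(4 6 12)(8 15 14 9)| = 12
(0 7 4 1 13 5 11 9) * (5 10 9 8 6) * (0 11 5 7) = (1 13 10 9 11 8 6 7 4) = [0, 13, 2, 3, 1, 5, 7, 4, 6, 11, 9, 8, 12, 10]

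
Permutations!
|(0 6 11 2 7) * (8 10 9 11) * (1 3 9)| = |(0 6 8 10 1 3 9 11 2 7)| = 10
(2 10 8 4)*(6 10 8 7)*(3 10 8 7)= (2 7 6 8 4)(3 10)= [0, 1, 7, 10, 2, 5, 8, 6, 4, 9, 3]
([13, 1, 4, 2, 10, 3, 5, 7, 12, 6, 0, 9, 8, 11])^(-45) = [5, 1, 11, 13, 9, 0, 10, 7, 12, 4, 6, 2, 8, 3]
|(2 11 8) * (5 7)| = 6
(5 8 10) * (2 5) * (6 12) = (2 5 8 10)(6 12) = [0, 1, 5, 3, 4, 8, 12, 7, 10, 9, 2, 11, 6]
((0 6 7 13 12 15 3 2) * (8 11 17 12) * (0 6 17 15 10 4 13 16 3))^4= (0 4 15 10 11 12 8 17 13)(2 3 16 7 6)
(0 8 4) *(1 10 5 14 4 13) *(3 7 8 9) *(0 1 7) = [9, 10, 2, 0, 1, 14, 6, 8, 13, 3, 5, 11, 12, 7, 4] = (0 9 3)(1 10 5 14 4)(7 8 13)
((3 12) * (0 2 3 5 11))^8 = ((0 2 3 12 5 11))^8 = (0 3 5)(2 12 11)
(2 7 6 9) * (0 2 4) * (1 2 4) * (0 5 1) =(0 4 5 1 2 7 6 9) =[4, 2, 7, 3, 5, 1, 9, 6, 8, 0]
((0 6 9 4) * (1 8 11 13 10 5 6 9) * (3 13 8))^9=(1 10)(3 5)(6 13)(8 11)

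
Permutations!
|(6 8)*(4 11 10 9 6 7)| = 7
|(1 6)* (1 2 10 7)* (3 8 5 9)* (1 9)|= |(1 6 2 10 7 9 3 8 5)|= 9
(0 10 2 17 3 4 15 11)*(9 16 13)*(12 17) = (0 10 2 12 17 3 4 15 11)(9 16 13) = [10, 1, 12, 4, 15, 5, 6, 7, 8, 16, 2, 0, 17, 9, 14, 11, 13, 3]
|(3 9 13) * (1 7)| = 6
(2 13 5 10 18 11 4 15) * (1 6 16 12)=(1 6 16 12)(2 13 5 10 18 11 4 15)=[0, 6, 13, 3, 15, 10, 16, 7, 8, 9, 18, 4, 1, 5, 14, 2, 12, 17, 11]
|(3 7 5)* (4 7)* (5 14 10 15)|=7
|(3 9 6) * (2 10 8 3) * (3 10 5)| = 10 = |(2 5 3 9 6)(8 10)|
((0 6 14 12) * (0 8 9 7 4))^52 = (0 8)(4 12)(6 9)(7 14) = ((0 6 14 12 8 9 7 4))^52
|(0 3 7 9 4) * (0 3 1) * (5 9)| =|(0 1)(3 7 5 9 4)| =10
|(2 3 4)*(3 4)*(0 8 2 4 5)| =|(0 8 2 5)| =4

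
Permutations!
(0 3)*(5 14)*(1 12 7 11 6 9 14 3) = (0 1 12 7 11 6 9 14 5 3) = [1, 12, 2, 0, 4, 3, 9, 11, 8, 14, 10, 6, 7, 13, 5]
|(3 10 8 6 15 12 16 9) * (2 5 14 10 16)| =24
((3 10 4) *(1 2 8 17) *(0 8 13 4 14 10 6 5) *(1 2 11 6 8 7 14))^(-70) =(0 14 1 6)(2 4 8)(3 17 13)(5 7 10 11)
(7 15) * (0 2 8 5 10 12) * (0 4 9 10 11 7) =[2, 1, 8, 3, 9, 11, 6, 15, 5, 10, 12, 7, 4, 13, 14, 0] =(0 2 8 5 11 7 15)(4 9 10 12)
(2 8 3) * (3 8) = (8)(2 3) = [0, 1, 3, 2, 4, 5, 6, 7, 8]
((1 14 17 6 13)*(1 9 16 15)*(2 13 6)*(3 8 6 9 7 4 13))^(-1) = ((1 14 17 2 3 8 6 9 16 15)(4 13 7))^(-1) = (1 15 16 9 6 8 3 2 17 14)(4 7 13)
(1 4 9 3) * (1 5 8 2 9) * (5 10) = (1 4)(2 9 3 10 5 8) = [0, 4, 9, 10, 1, 8, 6, 7, 2, 3, 5]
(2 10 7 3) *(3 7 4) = (2 10 4 3) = [0, 1, 10, 2, 3, 5, 6, 7, 8, 9, 4]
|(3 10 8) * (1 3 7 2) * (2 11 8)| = 12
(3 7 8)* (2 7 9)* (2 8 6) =(2 7 6)(3 9 8) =[0, 1, 7, 9, 4, 5, 2, 6, 3, 8]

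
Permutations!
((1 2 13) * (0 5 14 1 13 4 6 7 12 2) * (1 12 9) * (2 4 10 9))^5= (0 6 1 4 9 12 10 14 2 5 7)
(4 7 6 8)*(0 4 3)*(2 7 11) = [4, 1, 7, 0, 11, 5, 8, 6, 3, 9, 10, 2] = (0 4 11 2 7 6 8 3)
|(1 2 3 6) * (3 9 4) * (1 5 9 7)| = |(1 2 7)(3 6 5 9 4)| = 15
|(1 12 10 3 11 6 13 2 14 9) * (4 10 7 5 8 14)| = |(1 12 7 5 8 14 9)(2 4 10 3 11 6 13)| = 7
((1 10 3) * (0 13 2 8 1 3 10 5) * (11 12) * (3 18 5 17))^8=((0 13 2 8 1 17 3 18 5)(11 12))^8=(0 5 18 3 17 1 8 2 13)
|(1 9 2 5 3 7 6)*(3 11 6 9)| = |(1 3 7 9 2 5 11 6)| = 8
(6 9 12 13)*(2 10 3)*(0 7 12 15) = (0 7 12 13 6 9 15)(2 10 3) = [7, 1, 10, 2, 4, 5, 9, 12, 8, 15, 3, 11, 13, 6, 14, 0]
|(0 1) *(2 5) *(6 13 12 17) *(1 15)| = |(0 15 1)(2 5)(6 13 12 17)| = 12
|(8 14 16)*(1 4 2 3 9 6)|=6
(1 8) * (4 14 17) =(1 8)(4 14 17) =[0, 8, 2, 3, 14, 5, 6, 7, 1, 9, 10, 11, 12, 13, 17, 15, 16, 4]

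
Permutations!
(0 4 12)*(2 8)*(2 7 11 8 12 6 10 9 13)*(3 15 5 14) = (0 4 6 10 9 13 2 12)(3 15 5 14)(7 11 8) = [4, 1, 12, 15, 6, 14, 10, 11, 7, 13, 9, 8, 0, 2, 3, 5]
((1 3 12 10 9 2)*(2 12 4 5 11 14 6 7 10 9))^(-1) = (1 2 10 7 6 14 11 5 4 3)(9 12)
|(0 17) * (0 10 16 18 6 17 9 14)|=15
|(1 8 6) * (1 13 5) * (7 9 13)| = 7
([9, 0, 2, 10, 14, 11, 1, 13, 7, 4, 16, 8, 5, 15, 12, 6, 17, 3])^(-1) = [1, 6, 2, 17, 9, 12, 15, 8, 11, 0, 3, 5, 14, 7, 4, 13, 10, 16]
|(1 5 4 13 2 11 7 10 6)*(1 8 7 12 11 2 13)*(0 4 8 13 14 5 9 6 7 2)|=|(0 4 1 9 6 13 14 5 8 2)(7 10)(11 12)|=10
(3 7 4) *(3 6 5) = [0, 1, 2, 7, 6, 3, 5, 4] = (3 7 4 6 5)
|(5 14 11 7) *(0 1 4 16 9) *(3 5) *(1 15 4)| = 5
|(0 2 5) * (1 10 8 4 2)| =|(0 1 10 8 4 2 5)| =7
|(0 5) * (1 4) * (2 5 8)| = |(0 8 2 5)(1 4)| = 4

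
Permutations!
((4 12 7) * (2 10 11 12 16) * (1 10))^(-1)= ((1 10 11 12 7 4 16 2))^(-1)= (1 2 16 4 7 12 11 10)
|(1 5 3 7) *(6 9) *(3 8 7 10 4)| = |(1 5 8 7)(3 10 4)(6 9)| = 12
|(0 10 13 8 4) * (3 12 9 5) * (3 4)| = |(0 10 13 8 3 12 9 5 4)| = 9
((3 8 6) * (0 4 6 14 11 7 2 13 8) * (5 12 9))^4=(2 11 8)(5 12 9)(7 14 13)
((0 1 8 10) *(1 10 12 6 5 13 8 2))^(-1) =((0 10)(1 2)(5 13 8 12 6))^(-1) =(0 10)(1 2)(5 6 12 8 13)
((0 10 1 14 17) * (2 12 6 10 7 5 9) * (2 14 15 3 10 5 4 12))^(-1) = ((0 7 4 12 6 5 9 14 17)(1 15 3 10))^(-1) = (0 17 14 9 5 6 12 4 7)(1 10 3 15)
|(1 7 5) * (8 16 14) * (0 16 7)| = |(0 16 14 8 7 5 1)| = 7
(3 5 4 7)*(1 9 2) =(1 9 2)(3 5 4 7) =[0, 9, 1, 5, 7, 4, 6, 3, 8, 2]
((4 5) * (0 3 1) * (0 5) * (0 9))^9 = (0 5)(1 9)(3 4)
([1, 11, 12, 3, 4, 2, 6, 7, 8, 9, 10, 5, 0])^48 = [0, 1, 2, 3, 4, 5, 6, 7, 8, 9, 10, 11, 12]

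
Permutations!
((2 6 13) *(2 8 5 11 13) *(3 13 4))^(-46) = ((2 6)(3 13 8 5 11 4))^(-46) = (3 8 11)(4 13 5)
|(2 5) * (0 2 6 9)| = |(0 2 5 6 9)| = 5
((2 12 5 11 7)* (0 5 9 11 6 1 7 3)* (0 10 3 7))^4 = (2 7 11 9 12)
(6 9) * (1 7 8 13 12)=(1 7 8 13 12)(6 9)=[0, 7, 2, 3, 4, 5, 9, 8, 13, 6, 10, 11, 1, 12]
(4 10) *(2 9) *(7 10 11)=[0, 1, 9, 3, 11, 5, 6, 10, 8, 2, 4, 7]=(2 9)(4 11 7 10)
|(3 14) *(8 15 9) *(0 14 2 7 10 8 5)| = |(0 14 3 2 7 10 8 15 9 5)| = 10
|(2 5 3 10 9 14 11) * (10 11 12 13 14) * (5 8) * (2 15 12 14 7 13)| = |(2 8 5 3 11 15 12)(7 13)(9 10)| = 14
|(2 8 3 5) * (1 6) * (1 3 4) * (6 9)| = 8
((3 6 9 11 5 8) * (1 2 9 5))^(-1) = ((1 2 9 11)(3 6 5 8))^(-1) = (1 11 9 2)(3 8 5 6)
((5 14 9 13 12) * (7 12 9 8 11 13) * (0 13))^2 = (0 9 12 14 11 13 7 5 8)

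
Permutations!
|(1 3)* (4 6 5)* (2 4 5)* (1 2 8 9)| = |(1 3 2 4 6 8 9)| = 7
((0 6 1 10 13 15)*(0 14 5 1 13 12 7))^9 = ((0 6 13 15 14 5 1 10 12 7))^9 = (0 7 12 10 1 5 14 15 13 6)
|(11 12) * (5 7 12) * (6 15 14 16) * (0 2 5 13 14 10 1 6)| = |(0 2 5 7 12 11 13 14 16)(1 6 15 10)| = 36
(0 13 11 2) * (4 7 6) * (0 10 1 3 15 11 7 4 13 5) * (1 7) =(0 5)(1 3 15 11 2 10 7 6 13) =[5, 3, 10, 15, 4, 0, 13, 6, 8, 9, 7, 2, 12, 1, 14, 11]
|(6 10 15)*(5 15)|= 4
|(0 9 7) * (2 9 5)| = |(0 5 2 9 7)| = 5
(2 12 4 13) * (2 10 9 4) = (2 12)(4 13 10 9) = [0, 1, 12, 3, 13, 5, 6, 7, 8, 4, 9, 11, 2, 10]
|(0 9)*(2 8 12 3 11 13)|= 6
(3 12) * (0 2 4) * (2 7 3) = (0 7 3 12 2 4) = [7, 1, 4, 12, 0, 5, 6, 3, 8, 9, 10, 11, 2]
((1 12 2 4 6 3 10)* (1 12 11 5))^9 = (2 3)(4 10)(6 12)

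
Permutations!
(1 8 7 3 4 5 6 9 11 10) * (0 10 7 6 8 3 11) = [10, 3, 2, 4, 5, 8, 9, 11, 6, 0, 1, 7] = (0 10 1 3 4 5 8 6 9)(7 11)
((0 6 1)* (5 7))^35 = (0 1 6)(5 7)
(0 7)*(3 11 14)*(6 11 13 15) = (0 7)(3 13 15 6 11 14) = [7, 1, 2, 13, 4, 5, 11, 0, 8, 9, 10, 14, 12, 15, 3, 6]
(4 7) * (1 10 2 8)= (1 10 2 8)(4 7)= [0, 10, 8, 3, 7, 5, 6, 4, 1, 9, 2]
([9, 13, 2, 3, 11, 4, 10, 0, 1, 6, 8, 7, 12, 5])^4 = [8, 11, 2, 3, 9, 0, 13, 10, 4, 1, 5, 6, 12, 7]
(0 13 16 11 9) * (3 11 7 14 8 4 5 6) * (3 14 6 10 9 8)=[13, 1, 2, 11, 5, 10, 14, 6, 4, 0, 9, 8, 12, 16, 3, 15, 7]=(0 13 16 7 6 14 3 11 8 4 5 10 9)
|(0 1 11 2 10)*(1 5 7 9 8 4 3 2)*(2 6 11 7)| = 8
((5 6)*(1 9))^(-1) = (1 9)(5 6)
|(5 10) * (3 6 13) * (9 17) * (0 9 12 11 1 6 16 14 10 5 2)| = |(0 9 17 12 11 1 6 13 3 16 14 10 2)| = 13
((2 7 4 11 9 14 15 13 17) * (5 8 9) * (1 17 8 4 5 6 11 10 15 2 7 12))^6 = ((1 17 7 5 4 10 15 13 8 9 14 2 12)(6 11))^6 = (1 15 12 10 2 4 14 5 9 7 8 17 13)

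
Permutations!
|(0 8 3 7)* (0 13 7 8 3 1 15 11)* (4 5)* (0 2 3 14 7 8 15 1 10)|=12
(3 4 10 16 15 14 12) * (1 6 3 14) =[0, 6, 2, 4, 10, 5, 3, 7, 8, 9, 16, 11, 14, 13, 12, 1, 15] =(1 6 3 4 10 16 15)(12 14)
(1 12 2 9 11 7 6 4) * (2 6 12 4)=(1 4)(2 9 11 7 12 6)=[0, 4, 9, 3, 1, 5, 2, 12, 8, 11, 10, 7, 6]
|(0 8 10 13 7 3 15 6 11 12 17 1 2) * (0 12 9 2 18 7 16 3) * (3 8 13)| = 16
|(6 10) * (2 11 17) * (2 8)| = 4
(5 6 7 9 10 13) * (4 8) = (4 8)(5 6 7 9 10 13) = [0, 1, 2, 3, 8, 6, 7, 9, 4, 10, 13, 11, 12, 5]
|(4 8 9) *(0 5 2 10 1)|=15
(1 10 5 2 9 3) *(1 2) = (1 10 5)(2 9 3) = [0, 10, 9, 2, 4, 1, 6, 7, 8, 3, 5]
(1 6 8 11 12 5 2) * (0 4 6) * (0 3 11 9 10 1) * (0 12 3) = (0 4 6 8 9 10 1)(2 12 5)(3 11) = [4, 0, 12, 11, 6, 2, 8, 7, 9, 10, 1, 3, 5]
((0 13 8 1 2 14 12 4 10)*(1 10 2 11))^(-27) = (0 13 8 10)(1 11)(2 14 12 4)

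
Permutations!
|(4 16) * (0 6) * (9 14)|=|(0 6)(4 16)(9 14)|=2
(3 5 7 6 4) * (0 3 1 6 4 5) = (0 3)(1 6 5 7 4) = [3, 6, 2, 0, 1, 7, 5, 4]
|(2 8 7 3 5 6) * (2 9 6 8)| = 4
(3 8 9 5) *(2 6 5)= [0, 1, 6, 8, 4, 3, 5, 7, 9, 2]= (2 6 5 3 8 9)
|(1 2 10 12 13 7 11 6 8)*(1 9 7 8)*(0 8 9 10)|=11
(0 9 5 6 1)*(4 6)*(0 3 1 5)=[9, 3, 2, 1, 6, 4, 5, 7, 8, 0]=(0 9)(1 3)(4 6 5)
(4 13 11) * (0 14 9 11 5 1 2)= [14, 2, 0, 3, 13, 1, 6, 7, 8, 11, 10, 4, 12, 5, 9]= (0 14 9 11 4 13 5 1 2)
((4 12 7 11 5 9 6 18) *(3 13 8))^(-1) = (3 8 13)(4 18 6 9 5 11 7 12)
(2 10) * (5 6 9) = [0, 1, 10, 3, 4, 6, 9, 7, 8, 5, 2] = (2 10)(5 6 9)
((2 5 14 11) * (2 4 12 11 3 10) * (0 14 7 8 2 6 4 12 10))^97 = (0 14 3)(2 5 7 8)(4 10 6)(11 12)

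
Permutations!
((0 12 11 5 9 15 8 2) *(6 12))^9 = (15)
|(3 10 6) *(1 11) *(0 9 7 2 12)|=30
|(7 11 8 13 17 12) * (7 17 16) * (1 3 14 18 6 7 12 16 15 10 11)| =30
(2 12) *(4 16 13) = [0, 1, 12, 3, 16, 5, 6, 7, 8, 9, 10, 11, 2, 4, 14, 15, 13] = (2 12)(4 16 13)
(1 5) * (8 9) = (1 5)(8 9) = [0, 5, 2, 3, 4, 1, 6, 7, 9, 8]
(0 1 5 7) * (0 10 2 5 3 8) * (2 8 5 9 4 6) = (0 1 3 5 7 10 8)(2 9 4 6) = [1, 3, 9, 5, 6, 7, 2, 10, 0, 4, 8]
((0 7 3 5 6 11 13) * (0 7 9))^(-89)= (0 9)(3 5 6 11 13 7)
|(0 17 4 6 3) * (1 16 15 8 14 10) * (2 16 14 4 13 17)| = 24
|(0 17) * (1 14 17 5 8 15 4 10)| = |(0 5 8 15 4 10 1 14 17)| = 9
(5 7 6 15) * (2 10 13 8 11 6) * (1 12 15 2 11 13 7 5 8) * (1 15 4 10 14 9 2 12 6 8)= (1 6 12 4 10 7 11 8 13 15)(2 14 9)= [0, 6, 14, 3, 10, 5, 12, 11, 13, 2, 7, 8, 4, 15, 9, 1]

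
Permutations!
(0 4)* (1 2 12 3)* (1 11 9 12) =(0 4)(1 2)(3 11 9 12) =[4, 2, 1, 11, 0, 5, 6, 7, 8, 12, 10, 9, 3]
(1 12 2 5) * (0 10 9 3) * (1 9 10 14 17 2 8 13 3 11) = [14, 12, 5, 0, 4, 9, 6, 7, 13, 11, 10, 1, 8, 3, 17, 15, 16, 2] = (0 14 17 2 5 9 11 1 12 8 13 3)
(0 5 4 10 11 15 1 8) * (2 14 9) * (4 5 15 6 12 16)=(0 15 1 8)(2 14 9)(4 10 11 6 12 16)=[15, 8, 14, 3, 10, 5, 12, 7, 0, 2, 11, 6, 16, 13, 9, 1, 4]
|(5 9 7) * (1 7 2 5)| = |(1 7)(2 5 9)| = 6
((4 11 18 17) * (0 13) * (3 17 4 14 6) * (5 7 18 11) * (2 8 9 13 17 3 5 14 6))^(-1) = ((0 17 6 5 7 18 4 14 2 8 9 13))^(-1) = (0 13 9 8 2 14 4 18 7 5 6 17)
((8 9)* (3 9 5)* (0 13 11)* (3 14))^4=(0 13 11)(3 14 5 8 9)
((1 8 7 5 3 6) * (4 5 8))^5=(7 8)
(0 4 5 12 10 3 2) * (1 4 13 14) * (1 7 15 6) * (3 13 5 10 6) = (0 5 12 6 1 4 10 13 14 7 15 3 2) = [5, 4, 0, 2, 10, 12, 1, 15, 8, 9, 13, 11, 6, 14, 7, 3]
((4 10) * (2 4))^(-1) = ((2 4 10))^(-1) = (2 10 4)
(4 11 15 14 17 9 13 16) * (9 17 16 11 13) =[0, 1, 2, 3, 13, 5, 6, 7, 8, 9, 10, 15, 12, 11, 16, 14, 4, 17] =(17)(4 13 11 15 14 16)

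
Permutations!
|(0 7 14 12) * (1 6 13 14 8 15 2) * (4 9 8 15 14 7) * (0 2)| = |(0 4 9 8 14 12 2 1 6 13 7 15)| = 12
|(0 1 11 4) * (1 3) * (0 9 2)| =7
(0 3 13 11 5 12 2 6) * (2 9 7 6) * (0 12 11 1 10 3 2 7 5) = (0 2 7 6 12 9 5 11)(1 10 3 13) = [2, 10, 7, 13, 4, 11, 12, 6, 8, 5, 3, 0, 9, 1]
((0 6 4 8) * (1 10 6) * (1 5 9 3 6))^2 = (10)(0 9 6 8 5 3 4)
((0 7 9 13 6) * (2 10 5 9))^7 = ((0 7 2 10 5 9 13 6))^7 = (0 6 13 9 5 10 2 7)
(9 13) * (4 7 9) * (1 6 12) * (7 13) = [0, 6, 2, 3, 13, 5, 12, 9, 8, 7, 10, 11, 1, 4] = (1 6 12)(4 13)(7 9)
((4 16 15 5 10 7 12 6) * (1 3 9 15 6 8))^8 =(1 8 12 7 10 5 15 9 3)(4 6 16)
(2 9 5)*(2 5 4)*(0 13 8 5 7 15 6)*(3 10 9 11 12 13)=(0 3 10 9 4 2 11 12 13 8 5 7 15 6)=[3, 1, 11, 10, 2, 7, 0, 15, 5, 4, 9, 12, 13, 8, 14, 6]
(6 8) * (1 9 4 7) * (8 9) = [0, 8, 2, 3, 7, 5, 9, 1, 6, 4] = (1 8 6 9 4 7)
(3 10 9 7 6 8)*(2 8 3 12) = (2 8 12)(3 10 9 7 6) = [0, 1, 8, 10, 4, 5, 3, 6, 12, 7, 9, 11, 2]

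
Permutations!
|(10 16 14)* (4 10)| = 4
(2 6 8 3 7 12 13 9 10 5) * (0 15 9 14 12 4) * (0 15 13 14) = (0 13)(2 6 8 3 7 4 15 9 10 5)(12 14) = [13, 1, 6, 7, 15, 2, 8, 4, 3, 10, 5, 11, 14, 0, 12, 9]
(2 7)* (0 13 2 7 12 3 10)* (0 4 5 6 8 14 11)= (0 13 2 12 3 10 4 5 6 8 14 11)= [13, 1, 12, 10, 5, 6, 8, 7, 14, 9, 4, 0, 3, 2, 11]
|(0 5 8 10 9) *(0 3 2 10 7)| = 4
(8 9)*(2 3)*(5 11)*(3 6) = (2 6 3)(5 11)(8 9) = [0, 1, 6, 2, 4, 11, 3, 7, 9, 8, 10, 5]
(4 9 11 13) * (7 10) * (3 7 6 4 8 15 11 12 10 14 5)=(3 7 14 5)(4 9 12 10 6)(8 15 11 13)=[0, 1, 2, 7, 9, 3, 4, 14, 15, 12, 6, 13, 10, 8, 5, 11]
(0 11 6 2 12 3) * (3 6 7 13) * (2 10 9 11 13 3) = (0 13 2 12 6 10 9 11 7 3) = [13, 1, 12, 0, 4, 5, 10, 3, 8, 11, 9, 7, 6, 2]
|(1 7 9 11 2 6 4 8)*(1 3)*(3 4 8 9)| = 6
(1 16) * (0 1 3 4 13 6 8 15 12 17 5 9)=[1, 16, 2, 4, 13, 9, 8, 7, 15, 0, 10, 11, 17, 6, 14, 12, 3, 5]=(0 1 16 3 4 13 6 8 15 12 17 5 9)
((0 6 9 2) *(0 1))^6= (0 6 9 2 1)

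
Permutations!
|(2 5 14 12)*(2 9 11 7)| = |(2 5 14 12 9 11 7)| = 7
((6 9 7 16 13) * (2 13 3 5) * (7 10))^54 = ((2 13 6 9 10 7 16 3 5))^54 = (16)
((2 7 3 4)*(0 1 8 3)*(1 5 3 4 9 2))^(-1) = ((0 5 3 9 2 7)(1 8 4))^(-1) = (0 7 2 9 3 5)(1 4 8)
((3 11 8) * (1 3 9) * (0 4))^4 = ((0 4)(1 3 11 8 9))^4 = (1 9 8 11 3)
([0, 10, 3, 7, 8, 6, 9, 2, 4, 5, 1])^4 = (10)(2 3 7)(5 6 9)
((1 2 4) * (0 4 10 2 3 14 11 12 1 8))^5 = (14)(0 8 4)(2 10)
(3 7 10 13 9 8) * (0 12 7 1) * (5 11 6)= [12, 0, 2, 1, 4, 11, 5, 10, 3, 8, 13, 6, 7, 9]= (0 12 7 10 13 9 8 3 1)(5 11 6)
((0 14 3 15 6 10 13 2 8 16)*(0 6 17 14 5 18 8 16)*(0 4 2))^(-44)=((0 5 18 8 4 2 16 6 10 13)(3 15 17 14))^(-44)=(0 16 18 10 4)(2 5 6 8 13)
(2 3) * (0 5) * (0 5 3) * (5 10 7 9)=[3, 1, 0, 2, 4, 10, 6, 9, 8, 5, 7]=(0 3 2)(5 10 7 9)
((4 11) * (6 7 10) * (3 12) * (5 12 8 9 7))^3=((3 8 9 7 10 6 5 12)(4 11))^3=(3 7 5 8 10 12 9 6)(4 11)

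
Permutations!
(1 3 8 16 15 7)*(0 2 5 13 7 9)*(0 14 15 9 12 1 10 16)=(0 2 5 13 7 10 16 9 14 15 12 1 3 8)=[2, 3, 5, 8, 4, 13, 6, 10, 0, 14, 16, 11, 1, 7, 15, 12, 9]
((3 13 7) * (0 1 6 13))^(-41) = (0 1 6 13 7 3)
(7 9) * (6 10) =[0, 1, 2, 3, 4, 5, 10, 9, 8, 7, 6] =(6 10)(7 9)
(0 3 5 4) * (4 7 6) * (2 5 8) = (0 3 8 2 5 7 6 4) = [3, 1, 5, 8, 0, 7, 4, 6, 2]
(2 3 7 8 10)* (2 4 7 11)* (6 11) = (2 3 6 11)(4 7 8 10) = [0, 1, 3, 6, 7, 5, 11, 8, 10, 9, 4, 2]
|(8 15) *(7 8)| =|(7 8 15)| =3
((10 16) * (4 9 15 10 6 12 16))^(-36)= (16)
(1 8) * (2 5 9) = (1 8)(2 5 9) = [0, 8, 5, 3, 4, 9, 6, 7, 1, 2]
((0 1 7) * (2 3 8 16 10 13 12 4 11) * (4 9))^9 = (2 11 4 9 12 13 10 16 8 3)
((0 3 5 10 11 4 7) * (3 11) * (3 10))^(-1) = ((0 11 4 7)(3 5))^(-1) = (0 7 4 11)(3 5)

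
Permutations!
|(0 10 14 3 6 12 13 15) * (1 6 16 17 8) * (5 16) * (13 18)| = 14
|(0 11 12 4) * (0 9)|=5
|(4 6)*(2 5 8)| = 6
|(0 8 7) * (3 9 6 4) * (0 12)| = 4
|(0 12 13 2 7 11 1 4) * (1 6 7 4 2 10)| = |(0 12 13 10 1 2 4)(6 7 11)| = 21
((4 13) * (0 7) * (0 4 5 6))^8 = (0 4 5)(6 7 13)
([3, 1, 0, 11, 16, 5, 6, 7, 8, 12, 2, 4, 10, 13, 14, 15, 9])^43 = [10, 1, 12, 2, 3, 5, 6, 7, 8, 4, 9, 0, 16, 13, 14, 15, 11]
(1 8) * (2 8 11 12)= (1 11 12 2 8)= [0, 11, 8, 3, 4, 5, 6, 7, 1, 9, 10, 12, 2]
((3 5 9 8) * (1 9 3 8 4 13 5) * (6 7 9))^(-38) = ((1 6 7 9 4 13 5 3))^(-38) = (1 7 4 5)(3 6 9 13)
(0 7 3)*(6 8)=[7, 1, 2, 0, 4, 5, 8, 3, 6]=(0 7 3)(6 8)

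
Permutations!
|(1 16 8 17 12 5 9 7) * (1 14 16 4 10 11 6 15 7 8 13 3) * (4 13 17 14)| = 42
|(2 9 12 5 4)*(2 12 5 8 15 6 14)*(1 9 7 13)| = 12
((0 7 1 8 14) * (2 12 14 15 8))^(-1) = (0 14 12 2 1 7)(8 15)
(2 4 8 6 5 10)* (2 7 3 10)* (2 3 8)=(2 4)(3 10 7 8 6 5)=[0, 1, 4, 10, 2, 3, 5, 8, 6, 9, 7]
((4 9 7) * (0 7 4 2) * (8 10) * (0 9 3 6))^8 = ((0 7 2 9 4 3 6)(8 10))^8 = (10)(0 7 2 9 4 3 6)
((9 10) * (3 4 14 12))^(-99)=(3 4 14 12)(9 10)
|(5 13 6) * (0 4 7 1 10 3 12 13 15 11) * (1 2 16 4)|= |(0 1 10 3 12 13 6 5 15 11)(2 16 4 7)|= 20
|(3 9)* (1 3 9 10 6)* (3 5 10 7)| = |(1 5 10 6)(3 7)| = 4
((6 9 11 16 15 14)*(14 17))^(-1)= (6 14 17 15 16 11 9)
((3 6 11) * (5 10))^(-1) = (3 11 6)(5 10)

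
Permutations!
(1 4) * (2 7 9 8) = (1 4)(2 7 9 8) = [0, 4, 7, 3, 1, 5, 6, 9, 2, 8]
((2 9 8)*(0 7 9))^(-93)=(0 9 2 7 8)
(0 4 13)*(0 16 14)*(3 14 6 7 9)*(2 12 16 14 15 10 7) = (0 4 13 14)(2 12 16 6)(3 15 10 7 9) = [4, 1, 12, 15, 13, 5, 2, 9, 8, 3, 7, 11, 16, 14, 0, 10, 6]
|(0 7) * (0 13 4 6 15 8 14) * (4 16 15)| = |(0 7 13 16 15 8 14)(4 6)| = 14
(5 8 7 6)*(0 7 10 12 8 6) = (0 7)(5 6)(8 10 12) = [7, 1, 2, 3, 4, 6, 5, 0, 10, 9, 12, 11, 8]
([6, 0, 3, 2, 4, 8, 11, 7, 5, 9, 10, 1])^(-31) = [6, 0, 3, 2, 4, 8, 11, 7, 5, 9, 10, 1]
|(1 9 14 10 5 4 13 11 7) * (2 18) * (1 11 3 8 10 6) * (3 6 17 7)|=|(1 9 14 17 7 11 3 8 10 5 4 13 6)(2 18)|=26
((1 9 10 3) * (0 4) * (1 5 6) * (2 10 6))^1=(0 4)(1 9 6)(2 10 3 5)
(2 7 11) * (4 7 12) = (2 12 4 7 11) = [0, 1, 12, 3, 7, 5, 6, 11, 8, 9, 10, 2, 4]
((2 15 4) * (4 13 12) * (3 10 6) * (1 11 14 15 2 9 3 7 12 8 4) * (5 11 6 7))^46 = ((1 6 5 11 14 15 13 8 4 9 3 10 7 12))^46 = (1 14 4 7 5 13 3)(6 15 9 12 11 8 10)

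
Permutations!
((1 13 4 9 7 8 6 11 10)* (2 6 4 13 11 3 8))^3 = ((13)(1 11 10)(2 6 3 8 4 9 7))^3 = (13)(2 8 7 3 9 6 4)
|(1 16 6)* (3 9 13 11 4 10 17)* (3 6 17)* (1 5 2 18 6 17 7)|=12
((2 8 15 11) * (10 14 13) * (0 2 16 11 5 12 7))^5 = (0 12 15 2 7 5 8)(10 13 14)(11 16)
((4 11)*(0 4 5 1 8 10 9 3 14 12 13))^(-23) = (0 4 11 5 1 8 10 9 3 14 12 13)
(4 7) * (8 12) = (4 7)(8 12) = [0, 1, 2, 3, 7, 5, 6, 4, 12, 9, 10, 11, 8]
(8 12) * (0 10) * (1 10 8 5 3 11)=(0 8 12 5 3 11 1 10)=[8, 10, 2, 11, 4, 3, 6, 7, 12, 9, 0, 1, 5]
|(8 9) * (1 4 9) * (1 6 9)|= 6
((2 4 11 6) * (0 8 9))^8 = (11)(0 9 8)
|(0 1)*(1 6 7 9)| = |(0 6 7 9 1)| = 5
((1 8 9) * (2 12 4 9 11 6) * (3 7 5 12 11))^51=(1 7 4 8 5 9 3 12)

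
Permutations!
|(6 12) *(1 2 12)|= |(1 2 12 6)|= 4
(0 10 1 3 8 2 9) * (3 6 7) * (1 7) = (0 10 7 3 8 2 9)(1 6) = [10, 6, 9, 8, 4, 5, 1, 3, 2, 0, 7]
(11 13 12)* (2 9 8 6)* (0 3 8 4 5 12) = (0 3 8 6 2 9 4 5 12 11 13) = [3, 1, 9, 8, 5, 12, 2, 7, 6, 4, 10, 13, 11, 0]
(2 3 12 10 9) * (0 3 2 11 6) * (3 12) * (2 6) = (0 12 10 9 11 2 6) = [12, 1, 6, 3, 4, 5, 0, 7, 8, 11, 9, 2, 10]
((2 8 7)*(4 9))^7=((2 8 7)(4 9))^7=(2 8 7)(4 9)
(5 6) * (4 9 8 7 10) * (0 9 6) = [9, 1, 2, 3, 6, 0, 5, 10, 7, 8, 4] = (0 9 8 7 10 4 6 5)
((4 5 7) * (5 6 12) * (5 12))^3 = (12)(4 7 5 6)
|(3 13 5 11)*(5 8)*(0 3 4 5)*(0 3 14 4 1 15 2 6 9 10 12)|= |(0 14 4 5 11 1 15 2 6 9 10 12)(3 13 8)|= 12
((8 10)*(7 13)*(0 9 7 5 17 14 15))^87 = (0 15 14 17 5 13 7 9)(8 10) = ((0 9 7 13 5 17 14 15)(8 10))^87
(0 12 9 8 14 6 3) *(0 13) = (0 12 9 8 14 6 3 13) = [12, 1, 2, 13, 4, 5, 3, 7, 14, 8, 10, 11, 9, 0, 6]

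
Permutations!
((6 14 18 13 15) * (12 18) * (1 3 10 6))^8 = (1 15 13 18 12 14 6 10 3)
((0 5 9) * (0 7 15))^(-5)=((0 5 9 7 15))^(-5)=(15)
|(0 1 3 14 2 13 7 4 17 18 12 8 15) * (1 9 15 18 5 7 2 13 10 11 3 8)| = 12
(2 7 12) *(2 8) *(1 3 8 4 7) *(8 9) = [0, 3, 1, 9, 7, 5, 6, 12, 2, 8, 10, 11, 4] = (1 3 9 8 2)(4 7 12)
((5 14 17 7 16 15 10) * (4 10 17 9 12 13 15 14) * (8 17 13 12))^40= ((4 10 5)(7 16 14 9 8 17)(13 15))^40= (4 10 5)(7 8 14)(9 16 17)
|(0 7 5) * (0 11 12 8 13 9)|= 8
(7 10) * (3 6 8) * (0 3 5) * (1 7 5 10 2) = (0 3 6 8 10 5)(1 7 2) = [3, 7, 1, 6, 4, 0, 8, 2, 10, 9, 5]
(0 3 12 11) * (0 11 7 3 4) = (0 4)(3 12 7) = [4, 1, 2, 12, 0, 5, 6, 3, 8, 9, 10, 11, 7]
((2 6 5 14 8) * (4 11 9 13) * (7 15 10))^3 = ((2 6 5 14 8)(4 11 9 13)(7 15 10))^3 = (15)(2 14 6 8 5)(4 13 9 11)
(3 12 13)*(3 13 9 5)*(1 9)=[0, 9, 2, 12, 4, 3, 6, 7, 8, 5, 10, 11, 1, 13]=(13)(1 9 5 3 12)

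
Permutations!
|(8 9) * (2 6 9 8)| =|(2 6 9)| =3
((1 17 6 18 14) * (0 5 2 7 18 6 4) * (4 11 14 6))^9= ((0 5 2 7 18 6 4)(1 17 11 14))^9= (0 2 18 4 5 7 6)(1 17 11 14)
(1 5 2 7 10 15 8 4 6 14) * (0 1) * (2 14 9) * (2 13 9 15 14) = (0 1 5 2 7 10 14)(4 6 15 8)(9 13) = [1, 5, 7, 3, 6, 2, 15, 10, 4, 13, 14, 11, 12, 9, 0, 8]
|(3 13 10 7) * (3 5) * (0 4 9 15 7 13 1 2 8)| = |(0 4 9 15 7 5 3 1 2 8)(10 13)| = 10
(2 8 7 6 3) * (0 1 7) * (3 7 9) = [1, 9, 8, 2, 4, 5, 7, 6, 0, 3] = (0 1 9 3 2 8)(6 7)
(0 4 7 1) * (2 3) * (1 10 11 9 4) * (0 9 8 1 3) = (0 3 2)(1 9 4 7 10 11 8) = [3, 9, 0, 2, 7, 5, 6, 10, 1, 4, 11, 8]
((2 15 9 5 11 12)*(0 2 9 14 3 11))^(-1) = (0 5 9 12 11 3 14 15 2)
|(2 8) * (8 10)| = |(2 10 8)| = 3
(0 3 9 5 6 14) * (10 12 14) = (0 3 9 5 6 10 12 14) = [3, 1, 2, 9, 4, 6, 10, 7, 8, 5, 12, 11, 14, 13, 0]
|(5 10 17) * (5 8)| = 4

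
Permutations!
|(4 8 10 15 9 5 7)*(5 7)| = |(4 8 10 15 9 7)| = 6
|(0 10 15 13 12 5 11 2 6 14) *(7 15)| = 11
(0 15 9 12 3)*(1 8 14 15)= (0 1 8 14 15 9 12 3)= [1, 8, 2, 0, 4, 5, 6, 7, 14, 12, 10, 11, 3, 13, 15, 9]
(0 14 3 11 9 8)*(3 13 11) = (0 14 13 11 9 8) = [14, 1, 2, 3, 4, 5, 6, 7, 0, 8, 10, 9, 12, 11, 13]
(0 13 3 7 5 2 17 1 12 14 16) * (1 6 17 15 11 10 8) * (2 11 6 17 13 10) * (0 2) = [10, 12, 15, 7, 4, 11, 13, 5, 1, 9, 8, 0, 14, 3, 16, 6, 2, 17] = (17)(0 10 8 1 12 14 16 2 15 6 13 3 7 5 11)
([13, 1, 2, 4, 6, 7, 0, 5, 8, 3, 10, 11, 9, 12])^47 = (0 4 9 13 6 3 12)(5 7)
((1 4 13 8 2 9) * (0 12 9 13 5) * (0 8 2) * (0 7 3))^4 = ((0 12 9 1 4 5 8 7 3)(2 13))^4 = (13)(0 4 3 1 7 9 8 12 5)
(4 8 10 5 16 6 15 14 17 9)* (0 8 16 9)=(0 8 10 5 9 4 16 6 15 14 17)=[8, 1, 2, 3, 16, 9, 15, 7, 10, 4, 5, 11, 12, 13, 17, 14, 6, 0]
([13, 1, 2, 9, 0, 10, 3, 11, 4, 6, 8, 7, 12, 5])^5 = [4, 1, 2, 6, 8, 13, 9, 11, 10, 3, 5, 7, 12, 0]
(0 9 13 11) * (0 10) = (0 9 13 11 10) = [9, 1, 2, 3, 4, 5, 6, 7, 8, 13, 0, 10, 12, 11]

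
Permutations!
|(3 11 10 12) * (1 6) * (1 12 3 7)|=12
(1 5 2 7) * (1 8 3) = [0, 5, 7, 1, 4, 2, 6, 8, 3] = (1 5 2 7 8 3)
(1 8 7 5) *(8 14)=(1 14 8 7 5)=[0, 14, 2, 3, 4, 1, 6, 5, 7, 9, 10, 11, 12, 13, 8]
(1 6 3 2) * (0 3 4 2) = (0 3)(1 6 4 2) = [3, 6, 1, 0, 2, 5, 4]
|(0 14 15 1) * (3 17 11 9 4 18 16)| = 28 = |(0 14 15 1)(3 17 11 9 4 18 16)|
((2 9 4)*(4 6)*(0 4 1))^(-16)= (0 2 6)(1 4 9)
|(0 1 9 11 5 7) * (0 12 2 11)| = 15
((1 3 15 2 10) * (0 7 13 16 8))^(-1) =((0 7 13 16 8)(1 3 15 2 10))^(-1) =(0 8 16 13 7)(1 10 2 15 3)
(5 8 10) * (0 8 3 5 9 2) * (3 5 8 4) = (0 4 3 8 10 9 2) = [4, 1, 0, 8, 3, 5, 6, 7, 10, 2, 9]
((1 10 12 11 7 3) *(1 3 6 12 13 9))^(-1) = (1 9 13 10)(6 7 11 12)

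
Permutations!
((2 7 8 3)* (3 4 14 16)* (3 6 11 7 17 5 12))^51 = (2 17 5 12 3)(4 16 11 8 14 6 7)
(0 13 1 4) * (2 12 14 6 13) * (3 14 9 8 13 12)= (0 2 3 14 6 12 9 8 13 1 4)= [2, 4, 3, 14, 0, 5, 12, 7, 13, 8, 10, 11, 9, 1, 6]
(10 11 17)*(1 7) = (1 7)(10 11 17) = [0, 7, 2, 3, 4, 5, 6, 1, 8, 9, 11, 17, 12, 13, 14, 15, 16, 10]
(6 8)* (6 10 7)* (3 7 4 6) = (3 7)(4 6 8 10) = [0, 1, 2, 7, 6, 5, 8, 3, 10, 9, 4]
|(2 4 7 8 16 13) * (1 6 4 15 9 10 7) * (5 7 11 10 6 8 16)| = |(1 8 5 7 16 13 2 15 9 6 4)(10 11)| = 22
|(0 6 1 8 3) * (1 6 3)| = |(0 3)(1 8)| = 2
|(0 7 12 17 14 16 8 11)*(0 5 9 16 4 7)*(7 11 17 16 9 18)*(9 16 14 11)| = 11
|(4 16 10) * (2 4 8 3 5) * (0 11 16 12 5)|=|(0 11 16 10 8 3)(2 4 12 5)|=12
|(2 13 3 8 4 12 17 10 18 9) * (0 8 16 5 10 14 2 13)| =|(0 8 4 12 17 14 2)(3 16 5 10 18 9 13)| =7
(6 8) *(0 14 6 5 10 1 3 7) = (0 14 6 8 5 10 1 3 7) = [14, 3, 2, 7, 4, 10, 8, 0, 5, 9, 1, 11, 12, 13, 6]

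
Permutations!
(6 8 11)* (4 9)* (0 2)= (0 2)(4 9)(6 8 11)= [2, 1, 0, 3, 9, 5, 8, 7, 11, 4, 10, 6]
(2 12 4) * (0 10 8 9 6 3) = (0 10 8 9 6 3)(2 12 4) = [10, 1, 12, 0, 2, 5, 3, 7, 9, 6, 8, 11, 4]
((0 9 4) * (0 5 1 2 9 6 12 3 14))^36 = (0 6 12 3 14)(1 2 9 4 5) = ((0 6 12 3 14)(1 2 9 4 5))^36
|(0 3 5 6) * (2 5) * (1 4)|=10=|(0 3 2 5 6)(1 4)|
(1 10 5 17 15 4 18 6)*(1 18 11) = [0, 10, 2, 3, 11, 17, 18, 7, 8, 9, 5, 1, 12, 13, 14, 4, 16, 15, 6] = (1 10 5 17 15 4 11)(6 18)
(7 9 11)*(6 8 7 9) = (6 8 7)(9 11) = [0, 1, 2, 3, 4, 5, 8, 6, 7, 11, 10, 9]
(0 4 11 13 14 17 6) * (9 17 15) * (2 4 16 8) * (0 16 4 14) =[4, 1, 14, 3, 11, 5, 16, 7, 2, 17, 10, 13, 12, 0, 15, 9, 8, 6] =(0 4 11 13)(2 14 15 9 17 6 16 8)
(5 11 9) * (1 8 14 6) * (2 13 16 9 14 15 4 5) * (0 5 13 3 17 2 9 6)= (0 5 11 14)(1 8 15 4 13 16 6)(2 3 17)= [5, 8, 3, 17, 13, 11, 1, 7, 15, 9, 10, 14, 12, 16, 0, 4, 6, 2]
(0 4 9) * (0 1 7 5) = [4, 7, 2, 3, 9, 0, 6, 5, 8, 1] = (0 4 9 1 7 5)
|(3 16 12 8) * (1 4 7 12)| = 7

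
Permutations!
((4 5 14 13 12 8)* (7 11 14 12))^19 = ((4 5 12 8)(7 11 14 13))^19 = (4 8 12 5)(7 13 14 11)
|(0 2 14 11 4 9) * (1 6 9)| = |(0 2 14 11 4 1 6 9)| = 8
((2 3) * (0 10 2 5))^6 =((0 10 2 3 5))^6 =(0 10 2 3 5)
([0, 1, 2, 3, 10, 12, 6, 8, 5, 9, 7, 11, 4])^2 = (4 7 5)(8 12 10)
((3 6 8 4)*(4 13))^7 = (3 8 4 6 13) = ((3 6 8 13 4))^7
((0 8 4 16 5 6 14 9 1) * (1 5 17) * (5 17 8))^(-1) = ((0 5 6 14 9 17 1)(4 16 8))^(-1) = (0 1 17 9 14 6 5)(4 8 16)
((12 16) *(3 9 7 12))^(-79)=(3 9 7 12 16)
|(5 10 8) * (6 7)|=|(5 10 8)(6 7)|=6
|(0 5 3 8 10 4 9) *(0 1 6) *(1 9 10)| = |(0 5 3 8 1 6)(4 10)| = 6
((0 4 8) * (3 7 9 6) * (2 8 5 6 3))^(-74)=((0 4 5 6 2 8)(3 7 9))^(-74)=(0 2 5)(3 7 9)(4 8 6)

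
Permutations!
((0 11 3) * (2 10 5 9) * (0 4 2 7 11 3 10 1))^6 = (0 3 4 2 1)(5 9 7 11 10)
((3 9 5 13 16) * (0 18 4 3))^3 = ((0 18 4 3 9 5 13 16))^3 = (0 3 13 18 9 16 4 5)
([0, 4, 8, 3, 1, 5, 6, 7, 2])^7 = [0, 4, 8, 3, 1, 5, 6, 7, 2]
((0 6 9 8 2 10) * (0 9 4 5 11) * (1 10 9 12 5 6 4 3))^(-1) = (0 11 5 12 10 1 3 6 4)(2 8 9)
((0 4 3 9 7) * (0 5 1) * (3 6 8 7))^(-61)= ((0 4 6 8 7 5 1)(3 9))^(-61)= (0 6 7 1 4 8 5)(3 9)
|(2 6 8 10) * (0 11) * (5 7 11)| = 4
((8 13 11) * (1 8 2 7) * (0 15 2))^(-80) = (15)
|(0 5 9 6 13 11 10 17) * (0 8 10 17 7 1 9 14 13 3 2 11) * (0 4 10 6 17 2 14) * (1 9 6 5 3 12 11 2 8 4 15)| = |(0 3 14 13 15 1 6 12 11 8 5)(4 10 7 9 17)| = 55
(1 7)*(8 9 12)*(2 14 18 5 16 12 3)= (1 7)(2 14 18 5 16 12 8 9 3)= [0, 7, 14, 2, 4, 16, 6, 1, 9, 3, 10, 11, 8, 13, 18, 15, 12, 17, 5]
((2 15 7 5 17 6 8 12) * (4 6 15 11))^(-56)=(17)(2 8 4)(6 11 12)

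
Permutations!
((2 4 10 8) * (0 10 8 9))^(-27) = ((0 10 9)(2 4 8))^(-27) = (10)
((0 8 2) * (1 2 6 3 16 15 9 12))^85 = (0 15)(1 3)(2 16)(6 12)(8 9)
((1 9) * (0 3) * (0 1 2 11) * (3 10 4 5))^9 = ((0 10 4 5 3 1 9 2 11))^9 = (11)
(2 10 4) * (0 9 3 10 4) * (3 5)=(0 9 5 3 10)(2 4)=[9, 1, 4, 10, 2, 3, 6, 7, 8, 5, 0]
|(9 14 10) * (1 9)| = |(1 9 14 10)| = 4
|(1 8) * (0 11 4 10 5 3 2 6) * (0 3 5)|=|(0 11 4 10)(1 8)(2 6 3)|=12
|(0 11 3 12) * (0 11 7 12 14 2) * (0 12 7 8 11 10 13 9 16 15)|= 12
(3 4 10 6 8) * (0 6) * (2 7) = (0 6 8 3 4 10)(2 7) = [6, 1, 7, 4, 10, 5, 8, 2, 3, 9, 0]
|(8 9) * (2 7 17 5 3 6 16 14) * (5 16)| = 30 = |(2 7 17 16 14)(3 6 5)(8 9)|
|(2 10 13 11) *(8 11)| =5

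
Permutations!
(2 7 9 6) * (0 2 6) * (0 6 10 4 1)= [2, 0, 7, 3, 1, 5, 10, 9, 8, 6, 4]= (0 2 7 9 6 10 4 1)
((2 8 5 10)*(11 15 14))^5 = ((2 8 5 10)(11 15 14))^5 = (2 8 5 10)(11 14 15)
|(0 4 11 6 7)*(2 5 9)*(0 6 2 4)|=|(2 5 9 4 11)(6 7)|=10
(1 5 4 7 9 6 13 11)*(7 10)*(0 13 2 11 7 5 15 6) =(0 13 7 9)(1 15 6 2 11)(4 10 5) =[13, 15, 11, 3, 10, 4, 2, 9, 8, 0, 5, 1, 12, 7, 14, 6]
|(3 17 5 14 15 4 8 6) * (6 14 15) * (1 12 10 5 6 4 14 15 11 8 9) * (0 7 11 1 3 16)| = |(0 7 11 8 15 14 4 9 3 17 6 16)(1 12 10 5)| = 12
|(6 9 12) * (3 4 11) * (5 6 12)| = |(12)(3 4 11)(5 6 9)| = 3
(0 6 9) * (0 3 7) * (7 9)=[6, 1, 2, 9, 4, 5, 7, 0, 8, 3]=(0 6 7)(3 9)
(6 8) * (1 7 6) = [0, 7, 2, 3, 4, 5, 8, 6, 1] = (1 7 6 8)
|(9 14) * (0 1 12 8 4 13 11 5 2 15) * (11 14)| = |(0 1 12 8 4 13 14 9 11 5 2 15)| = 12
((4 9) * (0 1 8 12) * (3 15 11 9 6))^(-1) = ((0 1 8 12)(3 15 11 9 4 6))^(-1) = (0 12 8 1)(3 6 4 9 11 15)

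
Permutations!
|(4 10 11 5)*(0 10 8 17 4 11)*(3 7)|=6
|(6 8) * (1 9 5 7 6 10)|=|(1 9 5 7 6 8 10)|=7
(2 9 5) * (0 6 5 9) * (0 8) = (9)(0 6 5 2 8) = [6, 1, 8, 3, 4, 2, 5, 7, 0, 9]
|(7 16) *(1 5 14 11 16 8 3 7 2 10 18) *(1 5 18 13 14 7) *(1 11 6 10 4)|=|(1 18 5 7 8 3 11 16 2 4)(6 10 13 14)|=20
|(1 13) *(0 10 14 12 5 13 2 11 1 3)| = |(0 10 14 12 5 13 3)(1 2 11)| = 21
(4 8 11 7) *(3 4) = [0, 1, 2, 4, 8, 5, 6, 3, 11, 9, 10, 7] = (3 4 8 11 7)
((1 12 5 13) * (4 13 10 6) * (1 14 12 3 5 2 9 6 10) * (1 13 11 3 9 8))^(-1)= (1 8 2 12 14 13 5 3 11 4 6 9)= ((1 9 6 4 11 3 5 13 14 12 2 8))^(-1)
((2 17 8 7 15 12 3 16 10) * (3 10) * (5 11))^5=((2 17 8 7 15 12 10)(3 16)(5 11))^5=(2 12 7 17 10 15 8)(3 16)(5 11)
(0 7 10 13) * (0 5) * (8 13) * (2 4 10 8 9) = (0 7 8 13 5)(2 4 10 9) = [7, 1, 4, 3, 10, 0, 6, 8, 13, 2, 9, 11, 12, 5]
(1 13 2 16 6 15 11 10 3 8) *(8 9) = [0, 13, 16, 9, 4, 5, 15, 7, 1, 8, 3, 10, 12, 2, 14, 11, 6] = (1 13 2 16 6 15 11 10 3 9 8)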